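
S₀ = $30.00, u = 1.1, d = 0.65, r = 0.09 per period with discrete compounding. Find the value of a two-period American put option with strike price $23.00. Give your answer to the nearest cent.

$0.10

Risk-neutral probability p = (1 + 0.09 − 0.65)/(1.1 − 0.65) = 0.4400/0.4500 = 0.9778
Terminal stock prices: S_uu = 36.3, S_ud = 21.45, S_dd = 12.68
Terminal payoffs (K − S): max(-13.3, 0) = 0, max(1.55, 0) = 1.55, max(10.32, 0) = 10.32
Node u (S = 33): continuation = 1/1.09·[0.9778·0.0000 + 0.0222·1.5500] = 0.0316; exercise value = 0.0000 ≤ continuation, so V_u = 0.0316
Node d (S = 19.5): continuation = 1/1.09·[0.9778·1.5500 + 0.0222·10.3250] = 1.6009; exercise value = 3.5000 > continuation, so V_d = 3.5000 (exercise)
Node 0 (S = 30): continuation = 1/1.09·[0.9778·0.0316 + 0.0222·3.5000] = 0.0997; exercise value = 0.0000 ≤ continuation, so V_0 = 0.0997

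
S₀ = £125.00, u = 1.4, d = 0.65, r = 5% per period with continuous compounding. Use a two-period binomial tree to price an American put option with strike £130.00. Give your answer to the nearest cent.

Risk-neutral probability p = (e^0.05 − 0.65)/(1.4 − 0.65) = 0.4013/0.7500 = 0.5350
Terminal stock prices: S_uu = 245, S_ud = 113.8, S_dd = 52.81
Terminal payoffs (K − S): max(-115, 0) = 0, max(16.25, 0) = 16.25, max(77.19, 0) = 77.19
Node u (S = 175): continuation = e^(−0.05)·[0.5350·0.0000 + 0.4650·16.2500] = 7.1873; exercise value = 0.0000 ≤ continuation, so V_u = 7.1873
Node d (S = 81.25): continuation = e^(−0.05)·[0.5350·16.2500 + 0.4650·77.1875] = 42.4098; exercise value = 48.7500 > continuation, so V_d = 48.7500 (exercise)
Node 0 (S = 125): continuation = e^(−0.05)·[0.5350·7.1873 + 0.4650·48.7500] = 25.2197; exercise value = 5.0000 ≤ continuation, so V_0 = 25.2197

£25.22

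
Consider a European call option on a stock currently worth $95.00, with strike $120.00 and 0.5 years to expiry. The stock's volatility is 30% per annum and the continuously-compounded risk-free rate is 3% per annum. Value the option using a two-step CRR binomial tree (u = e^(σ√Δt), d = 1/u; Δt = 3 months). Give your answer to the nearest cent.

CRR parameters: u = e^(σ√Δt) = e^(0.3·√0.25) = 1.1618, d = 1/u = 0.8607
Per-period rate: rΔt = 0.03·0.25 = 0.0075, so R = e^0.0075 = 1.0075
Risk-neutral probability p = (e^0.0075 − 0.8607)/(1.1618 − 0.8607) = 0.1468/0.3011 = 0.4876
Terminal stock prices: S_uu = 128.2, S_ud = 95, S_dd = 70.38
Terminal payoffs (S − K): max(8.237, 0) = 8.237, max(-25, 0) = 0, max(-49.62, 0) = 0
Node u (S = 110.4): V_u = e^(−0.0075)·[0.4876·8.2366 + 0.5124·0.0000] = 3.9859
Node d (S = 81.77): V_d = e^(−0.0075)·[0.4876·0.0000 + 0.5124·0.0000] = 0.0000
Node 0 (S = 95): V_0 = e^(−0.0075)·[0.4876·3.9859 + 0.5124·0.0000] = 1.9289

$1.93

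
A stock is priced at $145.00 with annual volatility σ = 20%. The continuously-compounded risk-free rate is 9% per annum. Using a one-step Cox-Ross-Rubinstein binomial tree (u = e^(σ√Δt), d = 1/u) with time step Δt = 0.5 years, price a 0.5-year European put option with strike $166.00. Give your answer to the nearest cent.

$14.31

CRR parameters: u = e^(σ√Δt) = e^(0.2·√0.5) = 1.1519, d = 1/u = 0.8681
Per-period rate: rΔt = 0.09·0.5 = 0.045, so R = e^0.045 = 1.0460
Risk-neutral probability p = (e^0.045 − 0.8681)/(1.1519 − 0.8681) = 0.1779/0.2838 = 0.6269
Terminal stock prices: S_u = 167, S_d = 125.9
Terminal payoffs (K − S): max(-1.027, 0) = 0, max(40.12, 0) = 40.12
Node 0 (S = 145): V_0 = e^(−0.045)·[0.6269·0.0000 + 0.3731·40.1221] = 14.3110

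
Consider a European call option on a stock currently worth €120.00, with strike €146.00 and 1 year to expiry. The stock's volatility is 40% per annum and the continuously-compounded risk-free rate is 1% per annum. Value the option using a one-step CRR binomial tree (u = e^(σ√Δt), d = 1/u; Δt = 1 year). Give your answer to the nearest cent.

CRR parameters: u = e^(σ√Δt) = e^(0.4·√1) = 1.4918, d = 1/u = 0.6703
Per-period rate: rΔt = 0.01·1 = 0.01, so R = e^0.01 = 1.0101
Risk-neutral probability p = (e^0.01 − 0.6703)/(1.4918 − 0.6703) = 0.3397/0.8215 = 0.4135
Terminal stock prices: S_u = 179, S_d = 80.44
Terminal payoffs (S − K): max(33.02, 0) = 33.02, max(-65.56, 0) = 0
Node 0 (S = 120): V_0 = e^(−0.01)·[0.4135·33.0190 + 0.5865·0.0000] = 13.5190

€13.52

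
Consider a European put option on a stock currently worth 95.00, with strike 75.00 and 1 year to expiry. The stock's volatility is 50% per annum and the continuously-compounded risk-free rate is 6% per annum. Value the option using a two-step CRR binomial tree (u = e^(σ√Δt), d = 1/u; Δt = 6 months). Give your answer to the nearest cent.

CRR parameters: u = e^(σ√Δt) = e^(0.5·√0.5) = 1.4241, d = 1/u = 0.7022
Per-period rate: rΔt = 0.06·0.5 = 0.03, so R = e^0.03 = 1.0305
Risk-neutral probability p = (e^0.03 − 0.7022)/(1.4241 − 0.7022) = 0.3283/0.7219 = 0.4547
Terminal stock prices: S_uu = 192.7, S_ud = 95, S_dd = 46.84
Terminal payoffs (K − S): max(-117.7, 0) = 0, max(-20, 0) = 0, max(28.16, 0) = 28.16
Node u (S = 135.3): V_u = e^(−0.03)·[0.4547·0.0000 + 0.5453·0.0000] = 0.0000
Node d (S = 66.71): V_d = e^(−0.03)·[0.4547·0.0000 + 0.5453·28.1585] = 14.9009
Node 0 (S = 95): V_0 = e^(−0.03)·[0.4547·0.0000 + 0.5453·14.9009] = 7.8852

7.89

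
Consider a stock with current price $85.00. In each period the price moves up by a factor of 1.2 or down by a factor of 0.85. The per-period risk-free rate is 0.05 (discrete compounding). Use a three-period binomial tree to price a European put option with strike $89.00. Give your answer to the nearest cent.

Risk-neutral probability p = (1 + 0.05 − 0.85)/(1.2 − 0.85) = 0.2000/0.3500 = 0.5714
Terminal stock prices: S_uuu = 146.9, S_uud = 104, S_udd = 73.69, S_ddd = 52.2
Terminal payoffs (K − S): max(-57.88, 0) = 0, max(-15.04, 0) = 0, max(15.31, 0) = 15.31, max(36.8, 0) = 36.8
Node uu (S = 122.4): V_uu = 1/1.05·[0.5714·0.0000 + 0.4286·0.0000] = 0.0000
Node ud (S = 86.7): V_ud = 1/1.05·[0.5714·0.0000 + 0.4286·15.3050] = 6.2469
Node dd (S = 61.41): V_dd = 1/1.05·[0.5714·15.3050 + 0.4286·36.7994] = 23.3494
Node u (S = 102): V_u = 1/1.05·[0.5714·0.0000 + 0.4286·6.2469] = 2.5498
Node d (S = 72.25): V_d = 1/1.05·[0.5714·6.2469 + 0.4286·23.3494] = 12.9301
Node 0 (S = 85): V_0 = 1/1.05·[0.5714·2.5498 + 0.4286·12.9301] = 6.6652

$6.67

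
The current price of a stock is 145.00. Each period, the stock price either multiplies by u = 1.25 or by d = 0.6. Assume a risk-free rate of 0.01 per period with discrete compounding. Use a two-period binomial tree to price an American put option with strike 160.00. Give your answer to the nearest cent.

Risk-neutral probability p = (1 + 0.01 − 0.6)/(1.25 − 0.6) = 0.4100/0.6500 = 0.6308
Terminal stock prices: S_uu = 226.6, S_ud = 108.8, S_dd = 52.2
Terminal payoffs (K − S): max(-66.56, 0) = 0, max(51.25, 0) = 51.25, max(107.8, 0) = 107.8
Node u (S = 181.2): continuation = 1/1.01·[0.6308·0.0000 + 0.3692·51.2500] = 18.7357; exercise value = 0.0000 ≤ continuation, so V_u = 18.7357
Node d (S = 87): continuation = 1/1.01·[0.6308·51.2500 + 0.3692·107.8000] = 71.4158; exercise value = 73.0000 > continuation, so V_d = 73.0000 (exercise)
Node 0 (S = 145): continuation = 1/1.01·[0.6308·18.7357 + 0.3692·73.0000] = 38.3879; exercise value = 15.0000 ≤ continuation, so V_0 = 38.3879

38.39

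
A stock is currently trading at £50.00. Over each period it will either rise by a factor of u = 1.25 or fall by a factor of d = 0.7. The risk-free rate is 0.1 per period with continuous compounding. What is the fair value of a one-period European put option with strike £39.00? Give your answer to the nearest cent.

Risk-neutral probability p = (e^0.1 − 0.7)/(1.25 − 0.7) = 0.4052/0.5500 = 0.7367
Terminal stock prices: S_u = 62.5, S_d = 35
Terminal payoffs (K − S): max(-23.5, 0) = 0, max(4, 0) = 4
Node 0 (S = 50): V_0 = e^(−0.1)·[0.7367·0.0000 + 0.2633·4.0000] = 0.9531

£0.95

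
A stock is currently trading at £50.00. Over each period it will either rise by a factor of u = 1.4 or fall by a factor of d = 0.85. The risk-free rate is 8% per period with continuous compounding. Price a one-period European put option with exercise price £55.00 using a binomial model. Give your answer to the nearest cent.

Risk-neutral probability p = (e^0.08 − 0.85)/(1.4 − 0.85) = 0.2333/0.5500 = 0.4242
Terminal stock prices: S_u = 70, S_d = 42.5
Terminal payoffs (K − S): max(-15, 0) = 0, max(12.5, 0) = 12.5
Node 0 (S = 50): V_0 = e^(−0.08)·[0.4242·0.0000 + 0.5758·12.5000] = 6.6446

£6.64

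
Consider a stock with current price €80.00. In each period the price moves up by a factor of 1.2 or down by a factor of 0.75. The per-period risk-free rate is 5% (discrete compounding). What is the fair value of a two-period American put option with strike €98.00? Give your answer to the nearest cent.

Risk-neutral probability p = (1 + 0.05 − 0.75)/(1.2 − 0.75) = 0.3000/0.4500 = 0.6667
Terminal stock prices: S_uu = 115.2, S_ud = 72, S_dd = 45
Terminal payoffs (K − S): max(-17.2, 0) = 0, max(26, 0) = 26, max(53, 0) = 53
Node u (S = 96): continuation = 1/1.05·[0.6667·0.0000 + 0.3333·26.0000] = 8.2540; exercise value = 2.0000 ≤ continuation, so V_u = 8.2540
Node d (S = 60): continuation = 1/1.05·[0.6667·26.0000 + 0.3333·53.0000] = 33.3333; exercise value = 38.0000 > continuation, so V_d = 38.0000 (exercise)
Node 0 (S = 80): continuation = 1/1.05·[0.6667·8.2540 + 0.3333·38.0000] = 17.3041; exercise value = 18.0000 > continuation, so V_0 = 18.0000 (exercise)

€18.00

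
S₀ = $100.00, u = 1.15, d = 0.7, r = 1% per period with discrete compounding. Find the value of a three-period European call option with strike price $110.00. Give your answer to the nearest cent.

Risk-neutral probability p = (1 + 0.01 − 0.7)/(1.15 − 0.7) = 0.3100/0.4500 = 0.6889
Terminal stock prices: S_uuu = 152.1, S_uud = 92.57, S_udd = 56.35, S_ddd = 34.3
Terminal payoffs (S − K): max(42.09, 0) = 42.09, max(-17.43, 0) = 0, max(-53.65, 0) = 0, max(-75.7, 0) = 0
Node uu (S = 132.2): V_uu = 1/1.01·[0.6889·42.0875 + 0.3111·0.0000] = 28.7065
Node ud (S = 80.5): V_ud = 1/1.01·[0.6889·0.0000 + 0.3111·0.0000] = 0.0000
Node dd (S = 49): V_dd = 1/1.01·[0.6889·0.0000 + 0.3111·0.0000] = 0.0000
Node u (S = 115): V_u = 1/1.01·[0.6889·28.7065 + 0.3111·0.0000] = 19.5798
Node d (S = 70): V_d = 1/1.01·[0.6889·0.0000 + 0.3111·0.0000] = 0.0000
Node 0 (S = 100): V_0 = 1/1.01·[0.6889·19.5798 + 0.3111·0.0000] = 13.3548

$13.35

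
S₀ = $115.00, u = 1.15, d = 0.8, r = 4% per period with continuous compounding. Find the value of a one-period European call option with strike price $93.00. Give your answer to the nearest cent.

$25.95

Risk-neutral probability p = (e^0.04 − 0.8)/(1.15 − 0.8) = 0.2408/0.3500 = 0.6880
Terminal stock prices: S_u = 132.2, S_d = 92
Terminal payoffs (S − K): max(39.25, 0) = 39.25, max(-1, 0) = 0
Node 0 (S = 115): V_0 = e^(−0.04)·[0.6880·39.2500 + 0.3120·0.0000] = 25.9463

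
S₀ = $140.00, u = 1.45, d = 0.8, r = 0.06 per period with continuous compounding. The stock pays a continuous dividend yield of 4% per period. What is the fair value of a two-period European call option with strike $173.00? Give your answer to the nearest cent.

$12.35

Per-period risk-free factor R = e^0.06 = 1.0618; dividend-adjusted growth = e^(0.06−0.04) = 1.0202.
Risk-neutral probability p = (1.0202 − 0.8)/(1.45 − 0.8) = 0.2202/0.6500 = 0.3388
Terminal stock prices: S_uu = 294.4, S_ud = 162.4, S_dd = 89.6
Terminal payoffs (S − K): max(121.4, 0) = 121.4, max(-10.6, 0) = 0, max(-83.4, 0) = 0
Node u (S = 203): V_u = e^(−0.06)·[0.3388·121.3500 + 0.6612·0.0000] = 38.7158
Node d (S = 112): V_d = e^(−0.06)·[0.3388·0.0000 + 0.6612·0.0000] = 0.0000
Node 0 (S = 140): V_0 = e^(−0.06)·[0.3388·38.7158 + 0.6612·0.0000] = 12.3520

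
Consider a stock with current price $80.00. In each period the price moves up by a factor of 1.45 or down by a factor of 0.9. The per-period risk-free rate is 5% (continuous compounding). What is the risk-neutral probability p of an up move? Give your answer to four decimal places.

Risk-neutral probability p = (e^0.05 − 0.9)/(1.45 − 0.9) = 0.1513/0.5500 = 0.2750

p = 0.2750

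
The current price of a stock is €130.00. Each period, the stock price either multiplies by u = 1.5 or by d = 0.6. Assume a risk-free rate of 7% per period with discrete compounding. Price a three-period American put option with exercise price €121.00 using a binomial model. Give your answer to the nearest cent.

€24.68

Risk-neutral probability p = (1 + 0.07 − 0.6)/(1.5 − 0.6) = 0.4700/0.9000 = 0.5222
Terminal stock prices: S_uuu = 438.8, S_uud = 175.5, S_udd = 70.2, S_ddd = 28.08
Terminal payoffs (K − S): max(-317.8, 0) = 0, max(-54.5, 0) = 0, max(50.8, 0) = 50.8, max(92.92, 0) = 92.92
Node uu (S = 292.5): continuation = 1/1.07·[0.5222·0.0000 + 0.4778·0.0000] = 0.0000; exercise value = 0.0000 ≤ continuation, so V_uu = 0.0000
Node ud (S = 117): continuation = 1/1.07·[0.5222·0.0000 + 0.4778·50.8000] = 22.6833; exercise value = 4.0000 ≤ continuation, so V_ud = 22.6833
Node dd (S = 46.8): continuation = 1/1.07·[0.5222·50.8000 + 0.4778·92.9200] = 66.2841; exercise value = 74.2000 > continuation, so V_dd = 74.2000 (exercise)
Node u (S = 195): continuation = 1/1.07·[0.5222·0.0000 + 0.4778·22.6833] = 10.1286; exercise value = 0.0000 ≤ continuation, so V_u = 10.1286
Node d (S = 78): continuation = 1/1.07·[0.5222·22.6833 + 0.4778·74.2000] = 44.2026; exercise value = 43.0000 ≤ continuation, so V_d = 44.2026
Node 0 (S = 130): continuation = 1/1.07·[0.5222·10.1286 + 0.4778·44.2026] = 24.6807; exercise value = 0.0000 ≤ continuation, so V_0 = 24.6807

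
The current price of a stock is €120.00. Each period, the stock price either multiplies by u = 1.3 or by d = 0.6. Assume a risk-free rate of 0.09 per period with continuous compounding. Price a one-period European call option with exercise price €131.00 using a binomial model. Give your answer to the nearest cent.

€16.13

Risk-neutral probability p = (e^0.09 − 0.6)/(1.3 − 0.6) = 0.4942/0.7000 = 0.7060
Terminal stock prices: S_u = 156, S_d = 72
Terminal payoffs (S − K): max(25, 0) = 25, max(-59, 0) = 0
Node 0 (S = 120): V_0 = e^(−0.09)·[0.7060·25.0000 + 0.2940·0.0000] = 16.1300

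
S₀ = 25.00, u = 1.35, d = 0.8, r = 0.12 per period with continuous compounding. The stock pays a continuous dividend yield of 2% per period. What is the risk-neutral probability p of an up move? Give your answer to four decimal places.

p = 0.5549

Per-period risk-free factor R = e^0.12 = 1.1275; dividend-adjusted growth = e^(0.12−0.02) = 1.1052.
Risk-neutral probability p = (1.1052 − 0.8)/(1.35 − 0.8) = 0.3052/0.5500 = 0.5549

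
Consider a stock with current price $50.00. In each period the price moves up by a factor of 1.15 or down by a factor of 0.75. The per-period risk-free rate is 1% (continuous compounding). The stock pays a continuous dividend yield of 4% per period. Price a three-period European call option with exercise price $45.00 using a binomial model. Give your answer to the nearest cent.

$6.87

Per-period risk-free factor R = e^0.01 = 1.0101; dividend-adjusted growth = e^(0.01−0.04) = 0.9704.
Risk-neutral probability p = (0.9704 − 0.75)/(1.15 − 0.75) = 0.2204/0.4000 = 0.5511
Terminal stock prices: S_uuu = 76.04, S_uud = 49.59, S_udd = 32.34, S_ddd = 21.09
Terminal payoffs (S − K): max(31.04, 0) = 31.04, max(4.594, 0) = 4.594, max(-12.66, 0) = 0, max(-23.91, 0) = 0
Node uu (S = 66.12): V_uu = e^(−0.01)·[0.5511·31.0437 + 0.4489·4.5937] = 18.9800
Node ud (S = 43.12): V_ud = e^(−0.01)·[0.5511·4.5937 + 0.4489·0.0000] = 2.5065
Node dd (S = 28.12): V_dd = e^(−0.01)·[0.5511·0.0000 + 0.4489·0.0000] = 0.0000
Node u (S = 57.5): V_u = e^(−0.01)·[0.5511·18.9800 + 0.4489·2.5065] = 11.4700
Node d (S = 37.5): V_d = e^(−0.01)·[0.5511·2.5065 + 0.4489·0.0000] = 1.3676
Node 0 (S = 50): V_0 = e^(−0.01)·[0.5511·11.4700 + 0.4489·1.3676] = 6.8662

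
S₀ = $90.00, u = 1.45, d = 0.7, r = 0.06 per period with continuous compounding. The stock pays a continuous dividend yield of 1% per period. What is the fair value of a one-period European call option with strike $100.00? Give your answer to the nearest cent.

$13.45

Per-period risk-free factor R = e^0.06 = 1.0618; dividend-adjusted growth = e^(0.06−0.01) = 1.0513.
Risk-neutral probability p = (1.0513 − 0.7)/(1.45 − 0.7) = 0.3513/0.7500 = 0.4684
Terminal stock prices: S_u = 130.5, S_d = 63
Terminal payoffs (S − K): max(30.5, 0) = 30.5, max(-37, 0) = 0
Node 0 (S = 90): V_0 = e^(−0.06)·[0.4684·30.5000 + 0.5316·0.0000] = 13.4531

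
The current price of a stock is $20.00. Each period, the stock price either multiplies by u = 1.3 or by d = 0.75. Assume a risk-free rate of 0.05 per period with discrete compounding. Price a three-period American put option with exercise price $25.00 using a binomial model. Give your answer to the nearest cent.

$5.57

Risk-neutral probability p = (1 + 0.05 − 0.75)/(1.3 − 0.75) = 0.3000/0.5500 = 0.5455
Terminal stock prices: S_uuu = 43.94, S_uud = 25.35, S_udd = 14.62, S_ddd = 8.438
Terminal payoffs (K − S): max(-18.94, 0) = 0, max(-0.35, 0) = 0, max(10.38, 0) = 10.38, max(16.56, 0) = 16.56
Node uu (S = 33.8): continuation = 1/1.05·[0.5455·0.0000 + 0.4545·0.0000] = 0.0000; exercise value = 0.0000 ≤ continuation, so V_uu = 0.0000
Node ud (S = 19.5): continuation = 1/1.05·[0.5455·0.0000 + 0.4545·10.3750] = 4.4913; exercise value = 5.5000 > continuation, so V_ud = 5.5000 (exercise)
Node dd (S = 11.25): continuation = 1/1.05·[0.5455·10.3750 + 0.4545·16.5625] = 12.5595; exercise value = 13.7500 > continuation, so V_dd = 13.7500 (exercise)
Node u (S = 26): continuation = 1/1.05·[0.5455·0.0000 + 0.4545·5.5000] = 2.3810; exercise value = 0.0000 ≤ continuation, so V_u = 2.3810
Node d (S = 15): continuation = 1/1.05·[0.5455·5.5000 + 0.4545·13.7500] = 8.8095; exercise value = 10.0000 > continuation, so V_d = 10.0000 (exercise)
Node 0 (S = 20): continuation = 1/1.05·[0.5455·2.3810 + 0.4545·10.0000] = 5.5659; exercise value = 5.0000 ≤ continuation, so V_0 = 5.5659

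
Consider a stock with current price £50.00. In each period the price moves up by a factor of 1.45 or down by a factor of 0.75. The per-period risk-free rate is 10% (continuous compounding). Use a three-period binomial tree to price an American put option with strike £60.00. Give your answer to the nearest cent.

£11.78

Risk-neutral probability p = (e^0.1 − 0.75)/(1.45 − 0.75) = 0.3552/0.7000 = 0.5074
Terminal stock prices: S_uuu = 152.4, S_uud = 78.84, S_udd = 40.78, S_ddd = 21.09
Terminal payoffs (K − S): max(-92.43, 0) = 0, max(-18.84, 0) = 0, max(19.22, 0) = 19.22, max(38.91, 0) = 38.91
Node uu (S = 105.1): continuation = e^(−0.1)·[0.5074·0.0000 + 0.4926·0.0000] = 0.0000; exercise value = 0.0000 ≤ continuation, so V_uu = 0.0000
Node ud (S = 54.38): continuation = e^(−0.1)·[0.5074·0.0000 + 0.4926·19.2188] = 8.5665; exercise value = 5.6250 ≤ continuation, so V_ud = 8.5665
Node dd (S = 28.12): continuation = e^(−0.1)·[0.5074·19.2188 + 0.4926·38.9062] = 26.1652; exercise value = 31.8750 > continuation, so V_dd = 31.8750 (exercise)
Node u (S = 72.5): continuation = e^(−0.1)·[0.5074·0.0000 + 0.4926·8.5665] = 3.8184; exercise value = 0.0000 ≤ continuation, so V_u = 3.8184
Node d (S = 37.5): continuation = e^(−0.1)·[0.5074·8.5665 + 0.4926·31.8750] = 18.1407; exercise value = 22.5000 > continuation, so V_d = 22.5000 (exercise)
Node 0 (S = 50): continuation = e^(−0.1)·[0.5074·3.8184 + 0.4926·22.5000] = 11.7821; exercise value = 10.0000 ≤ continuation, so V_0 = 11.7821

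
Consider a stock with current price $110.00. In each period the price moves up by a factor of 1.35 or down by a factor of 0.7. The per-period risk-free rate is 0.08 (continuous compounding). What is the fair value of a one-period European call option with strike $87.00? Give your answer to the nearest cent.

$33.48

Risk-neutral probability p = (e^0.08 − 0.7)/(1.35 − 0.7) = 0.3833/0.6500 = 0.5897
Terminal stock prices: S_u = 148.5, S_d = 77
Terminal payoffs (S − K): max(61.5, 0) = 61.5, max(-10, 0) = 0
Node 0 (S = 110): V_0 = e^(−0.08)·[0.5897·61.5000 + 0.4103·0.0000] = 33.4767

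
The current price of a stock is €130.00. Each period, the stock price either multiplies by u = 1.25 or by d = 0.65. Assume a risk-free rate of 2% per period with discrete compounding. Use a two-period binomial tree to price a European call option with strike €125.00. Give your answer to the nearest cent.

Risk-neutral probability p = (1 + 0.02 − 0.65)/(1.25 − 0.65) = 0.3700/0.6000 = 0.6167
Terminal stock prices: S_uu = 203.1, S_ud = 105.6, S_dd = 54.93
Terminal payoffs (S − K): max(78.12, 0) = 78.12, max(-19.38, 0) = 0, max(-70.07, 0) = 0
Node u (S = 162.5): V_u = 1/1.02·[0.6167·78.1250 + 0.3833·0.0000] = 47.2324
Node d (S = 84.5): V_d = 1/1.02·[0.6167·0.0000 + 0.3833·0.0000] = 0.0000
Node 0 (S = 130): V_0 = 1/1.02·[0.6167·47.2324 + 0.3833·0.0000] = 28.5556

€28.56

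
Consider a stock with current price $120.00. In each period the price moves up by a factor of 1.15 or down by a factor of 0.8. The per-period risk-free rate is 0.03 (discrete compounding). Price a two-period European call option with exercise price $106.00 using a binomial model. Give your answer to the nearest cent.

Risk-neutral probability p = (1 + 0.03 − 0.8)/(1.15 − 0.8) = 0.2300/0.3500 = 0.6571
Terminal stock prices: S_uu = 158.7, S_ud = 110.4, S_dd = 76.8
Terminal payoffs (S − K): max(52.7, 0) = 52.7, max(4.4, 0) = 4.4, max(-29.2, 0) = 0
Node u (S = 138): V_u = 1/1.03·[0.6571·52.7000 + 0.3429·4.4000] = 35.0874
Node d (S = 96): V_d = 1/1.03·[0.6571·4.4000 + 0.3429·0.0000] = 2.8072
Node 0 (S = 120): V_0 = 1/1.03·[0.6571·35.0874 + 0.3429·2.8072] = 23.3203

$23.32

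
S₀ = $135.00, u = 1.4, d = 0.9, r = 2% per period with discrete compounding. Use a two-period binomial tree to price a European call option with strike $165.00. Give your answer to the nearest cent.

$7.30

Risk-neutral probability p = (1 + 0.02 − 0.9)/(1.4 − 0.9) = 0.1200/0.5000 = 0.2400
Terminal stock prices: S_uu = 264.6, S_ud = 170.1, S_dd = 109.4
Terminal payoffs (S − K): max(99.6, 0) = 99.6, max(5.1, 0) = 5.1, max(-55.65, 0) = 0
Node u (S = 189): V_u = 1/1.02·[0.2400·99.6000 + 0.7600·5.1000] = 27.2353
Node d (S = 121.5): V_d = 1/1.02·[0.2400·5.1000 + 0.7600·0.0000] = 1.2000
Node 0 (S = 135): V_0 = 1/1.02·[0.2400·27.2353 + 0.7600·1.2000] = 7.3024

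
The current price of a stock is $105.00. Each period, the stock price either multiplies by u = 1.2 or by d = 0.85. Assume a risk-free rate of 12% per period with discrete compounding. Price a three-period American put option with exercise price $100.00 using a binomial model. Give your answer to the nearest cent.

$2.45

Risk-neutral probability p = (1 + 0.12 − 0.85)/(1.2 − 0.85) = 0.2700/0.3500 = 0.7714
Terminal stock prices: S_uuu = 181.4, S_uud = 128.5, S_udd = 91.03, S_ddd = 64.48
Terminal payoffs (K − S): max(-81.44, 0) = 0, max(-28.52, 0) = 0, max(8.965, 0) = 8.965, max(35.52, 0) = 35.52
Node uu (S = 151.2): continuation = 1/1.12·[0.7714·0.0000 + 0.2286·0.0000] = 0.0000; exercise value = 0.0000 ≤ continuation, so V_uu = 0.0000
Node ud (S = 107.1): continuation = 1/1.12·[0.7714·0.0000 + 0.2286·8.9650] = 1.8296; exercise value = 0.0000 ≤ continuation, so V_ud = 1.8296
Node dd (S = 75.86): continuation = 1/1.12·[0.7714·8.9650 + 0.2286·35.5169] = 13.4232; exercise value = 24.1375 > continuation, so V_dd = 24.1375 (exercise)
Node u (S = 126): continuation = 1/1.12·[0.7714·0.0000 + 0.2286·1.8296] = 0.3734; exercise value = 0.0000 ≤ continuation, so V_u = 0.3734
Node d (S = 89.25): continuation = 1/1.12·[0.7714·1.8296 + 0.2286·24.1375] = 6.1862; exercise value = 10.7500 > continuation, so V_d = 10.7500 (exercise)
Node 0 (S = 105): continuation = 1/1.12·[0.7714·0.3734 + 0.2286·10.7500] = 2.4511; exercise value = 0.0000 ≤ continuation, so V_0 = 2.4511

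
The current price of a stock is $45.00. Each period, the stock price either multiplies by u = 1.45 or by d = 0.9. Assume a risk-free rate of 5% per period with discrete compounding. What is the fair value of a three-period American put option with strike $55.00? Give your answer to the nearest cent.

$10.31

Risk-neutral probability p = (1 + 0.05 − 0.9)/(1.45 − 0.9) = 0.1500/0.5500 = 0.2727
Terminal stock prices: S_uuu = 137.2, S_uud = 85.15, S_udd = 52.85, S_ddd = 32.81
Terminal payoffs (K − S): max(-82.19, 0) = 0, max(-30.15, 0) = 0, max(2.147, 0) = 2.147, max(22.19, 0) = 22.19
Node uu (S = 94.61): continuation = 1/1.05·[0.2727·0.0000 + 0.7273·0.0000] = 0.0000; exercise value = 0.0000 ≤ continuation, so V_uu = 0.0000
Node ud (S = 58.73): continuation = 1/1.05·[0.2727·0.0000 + 0.7273·2.1475] = 1.4874; exercise value = 0.0000 ≤ continuation, so V_ud = 1.4874
Node dd (S = 36.45): continuation = 1/1.05·[0.2727·2.1475 + 0.7273·22.1950] = 15.9310; exercise value = 18.5500 > continuation, so V_dd = 18.5500 (exercise)
Node u (S = 65.25): continuation = 1/1.05·[0.2727·0.0000 + 0.7273·1.4874] = 1.0303; exercise value = 0.0000 ≤ continuation, so V_u = 1.0303
Node d (S = 40.5): continuation = 1/1.05·[0.2727·1.4874 + 0.7273·18.5500] = 13.2348; exercise value = 14.5000 > continuation, so V_d = 14.5000 (exercise)
Node 0 (S = 45): continuation = 1/1.05·[0.2727·1.0303 + 0.7273·14.5000] = 10.3109; exercise value = 10.0000 ≤ continuation, so V_0 = 10.3109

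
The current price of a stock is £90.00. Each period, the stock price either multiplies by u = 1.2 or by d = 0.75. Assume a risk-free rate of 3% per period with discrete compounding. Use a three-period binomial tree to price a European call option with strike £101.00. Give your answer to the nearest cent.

£12.02

Risk-neutral probability p = (1 + 0.03 − 0.75)/(1.2 − 0.75) = 0.2800/0.4500 = 0.6222
Terminal stock prices: S_uuu = 155.5, S_uud = 97.2, S_udd = 60.75, S_ddd = 37.97
Terminal payoffs (S − K): max(54.52, 0) = 54.52, max(-3.8, 0) = 0, max(-40.25, 0) = 0, max(-63.03, 0) = 0
Node uu (S = 129.6): V_uu = 1/1.03·[0.6222·54.5200 + 0.3778·0.0000] = 32.9355
Node ud (S = 81): V_ud = 1/1.03·[0.6222·0.0000 + 0.3778·0.0000] = 0.0000
Node dd (S = 50.62): V_dd = 1/1.03·[0.6222·0.0000 + 0.3778·0.0000] = 0.0000
Node u (S = 108): V_u = 1/1.03·[0.6222·32.9355 + 0.3778·0.0000] = 19.8963
Node d (S = 67.5): V_d = 1/1.03·[0.6222·0.0000 + 0.3778·0.0000] = 0.0000
Node 0 (S = 90): V_0 = 1/1.03·[0.6222·19.8963 + 0.3778·0.0000] = 12.0193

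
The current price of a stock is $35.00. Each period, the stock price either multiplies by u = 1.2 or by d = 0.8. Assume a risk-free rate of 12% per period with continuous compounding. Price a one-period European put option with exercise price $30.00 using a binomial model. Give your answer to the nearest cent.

$0.32

Risk-neutral probability p = (e^0.12 − 0.8)/(1.2 − 0.8) = 0.3275/0.4000 = 0.8187
Terminal stock prices: S_u = 42, S_d = 28
Terminal payoffs (K − S): max(-12, 0) = 0, max(2, 0) = 2
Node 0 (S = 35): V_0 = e^(−0.12)·[0.8187·0.0000 + 0.1813·2.0000] = 0.3215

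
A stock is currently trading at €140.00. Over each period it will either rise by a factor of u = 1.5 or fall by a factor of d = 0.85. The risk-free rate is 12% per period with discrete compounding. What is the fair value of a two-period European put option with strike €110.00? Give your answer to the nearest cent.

€2.41

Risk-neutral probability p = (1 + 0.12 − 0.85)/(1.5 − 0.85) = 0.2700/0.6500 = 0.4154
Terminal stock prices: S_uu = 315, S_ud = 178.5, S_dd = 101.1
Terminal payoffs (K − S): max(-205, 0) = 0, max(-68.5, 0) = 0, max(8.85, 0) = 8.85
Node u (S = 210): V_u = 1/1.12·[0.4154·0.0000 + 0.5846·0.0000] = 0.0000
Node d (S = 119): V_d = 1/1.12·[0.4154·0.0000 + 0.5846·8.8500] = 4.6195
Node 0 (S = 140): V_0 = 1/1.12·[0.4154·0.0000 + 0.5846·4.6195] = 2.4113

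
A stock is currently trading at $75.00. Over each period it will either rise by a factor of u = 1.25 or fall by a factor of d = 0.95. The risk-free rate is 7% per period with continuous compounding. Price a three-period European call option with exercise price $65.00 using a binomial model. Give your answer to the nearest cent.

$22.43

Risk-neutral probability p = (e^0.07 − 0.95)/(1.25 − 0.95) = 0.1225/0.3000 = 0.4084
Terminal stock prices: S_uuu = 146.5, S_uud = 111.3, S_udd = 84.61, S_ddd = 64.3
Terminal payoffs (S − K): max(81.48, 0) = 81.48, max(46.33, 0) = 46.33, max(19.61, 0) = 19.61, max(-0.6969, 0) = 0
Node uu (S = 117.2): V_uu = e^(−0.07)·[0.4084·81.4844 + 0.5916·46.3281] = 56.5819
Node ud (S = 89.06): V_ud = e^(−0.07)·[0.4084·46.3281 + 0.5916·19.6094] = 28.4569
Node dd (S = 67.69): V_dd = e^(−0.07)·[0.4084·19.6094 + 0.5916·0.0000] = 7.4663
Node u (S = 93.75): V_u = e^(−0.07)·[0.4084·56.5819 + 0.5916·28.4569] = 37.2417
Node d (S = 71.25): V_d = e^(−0.07)·[0.4084·28.4569 + 0.5916·7.4663] = 14.9538
Node 0 (S = 75): V_0 = e^(−0.07)·[0.4084·37.2417 + 0.5916·14.9538] = 22.4290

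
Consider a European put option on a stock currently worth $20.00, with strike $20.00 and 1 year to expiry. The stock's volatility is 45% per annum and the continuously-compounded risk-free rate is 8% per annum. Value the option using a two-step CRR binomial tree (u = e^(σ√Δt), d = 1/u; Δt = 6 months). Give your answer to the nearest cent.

$2.31

CRR parameters: u = e^(σ√Δt) = e^(0.45·√0.5) = 1.3746, d = 1/u = 0.7275
Per-period rate: rΔt = 0.08·0.5 = 0.04, so R = e^0.04 = 1.0408
Risk-neutral probability p = (e^0.04 − 0.7275)/(1.3746 − 0.7275) = 0.3134/0.6472 = 0.4842
Terminal stock prices: S_uu = 37.79, S_ud = 20, S_dd = 10.58
Terminal payoffs (K − S): max(-17.79, 0) = 0, max(0, 0) = 0, max(9.416, 0) = 9.416
Node u (S = 27.49): V_u = e^(−0.04)·[0.4842·0.0000 + 0.5158·0.0000] = 0.0000
Node d (S = 14.55): V_d = e^(−0.04)·[0.4842·0.0000 + 0.5158·9.4161] = 4.6666
Node 0 (S = 20): V_0 = e^(−0.04)·[0.4842·0.0000 + 0.5158·4.6666] = 2.3128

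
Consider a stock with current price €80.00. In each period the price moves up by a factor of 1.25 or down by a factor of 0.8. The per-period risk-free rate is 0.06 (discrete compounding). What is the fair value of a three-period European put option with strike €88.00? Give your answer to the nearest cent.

€9.20

Risk-neutral probability p = (1 + 0.06 − 0.8)/(1.25 − 0.8) = 0.2600/0.4500 = 0.5778
Terminal stock prices: S_uuu = 156.2, S_uud = 100, S_udd = 64, S_ddd = 40.96
Terminal payoffs (K − S): max(-68.25, 0) = 0, max(-12, 0) = 0, max(24, 0) = 24, max(47.04, 0) = 47.04
Node uu (S = 125): V_uu = 1/1.06·[0.5778·0.0000 + 0.4222·0.0000] = 0.0000
Node ud (S = 80): V_ud = 1/1.06·[0.5778·0.0000 + 0.4222·24.0000] = 9.5597
Node dd (S = 51.2): V_dd = 1/1.06·[0.5778·24.0000 + 0.4222·47.0400] = 31.8189
Node u (S = 100): V_u = 1/1.06·[0.5778·0.0000 + 0.4222·9.5597] = 3.8079
Node d (S = 64): V_d = 1/1.06·[0.5778·9.5597 + 0.4222·31.8189] = 17.8849
Node 0 (S = 80): V_0 = 1/1.06·[0.5778·3.8079 + 0.4222·17.8849] = 9.1995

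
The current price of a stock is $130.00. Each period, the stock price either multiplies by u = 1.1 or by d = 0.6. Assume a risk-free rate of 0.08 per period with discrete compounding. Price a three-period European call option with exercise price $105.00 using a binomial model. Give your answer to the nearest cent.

$47.78

Risk-neutral probability p = (1 + 0.08 − 0.6)/(1.1 − 0.6) = 0.4800/0.5000 = 0.9600
Terminal stock prices: S_uuu = 173, S_uud = 94.38, S_udd = 51.48, S_ddd = 28.08
Terminal payoffs (S − K): max(68.03, 0) = 68.03, max(-10.62, 0) = 0, max(-53.52, 0) = 0, max(-76.92, 0) = 0
Node uu (S = 157.3): V_uu = 1/1.08·[0.9600·68.0300 + 0.0400·0.0000] = 60.4711
Node ud (S = 85.8): V_ud = 1/1.08·[0.9600·0.0000 + 0.0400·0.0000] = 0.0000
Node dd (S = 46.8): V_dd = 1/1.08·[0.9600·0.0000 + 0.0400·0.0000] = 0.0000
Node u (S = 143): V_u = 1/1.08·[0.9600·60.4711 + 0.0400·0.0000] = 53.7521
Node d (S = 78): V_d = 1/1.08·[0.9600·0.0000 + 0.0400·0.0000] = 0.0000
Node 0 (S = 130): V_0 = 1/1.08·[0.9600·53.7521 + 0.0400·0.0000] = 47.7796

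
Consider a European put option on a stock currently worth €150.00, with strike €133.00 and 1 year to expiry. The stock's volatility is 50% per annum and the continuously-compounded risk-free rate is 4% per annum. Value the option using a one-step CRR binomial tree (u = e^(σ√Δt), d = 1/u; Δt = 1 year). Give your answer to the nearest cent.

€23.55

CRR parameters: u = e^(σ√Δt) = e^(0.5·√1) = 1.6487, d = 1/u = 0.6065
Per-period rate: rΔt = 0.04·1 = 0.04, so R = e^0.04 = 1.0408
Risk-neutral probability p = (e^0.04 − 0.6065)/(1.6487 − 0.6065) = 0.4343/1.0422 = 0.4167
Terminal stock prices: S_u = 247.3, S_d = 90.98
Terminal payoffs (K − S): max(-114.3, 0) = 0, max(42.02, 0) = 42.02
Node 0 (S = 150): V_0 = e^(−0.04)·[0.4167·0.0000 + 0.5833·42.0204] = 23.5495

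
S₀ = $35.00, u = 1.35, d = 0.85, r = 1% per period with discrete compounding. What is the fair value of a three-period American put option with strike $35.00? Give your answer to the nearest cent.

$4.65

Risk-neutral probability p = (1 + 0.01 − 0.85)/(1.35 − 0.85) = 0.1600/0.5000 = 0.3200
Terminal stock prices: S_uuu = 86.11, S_uud = 54.22, S_udd = 34.14, S_ddd = 21.49
Terminal payoffs (K − S): max(-51.11, 0) = 0, max(-19.22, 0) = 0, max(0.8619, 0) = 0.8619, max(13.51, 0) = 13.51
Node uu (S = 63.79): continuation = 1/1.01·[0.3200·0.0000 + 0.6800·0.0000] = 0.0000; exercise value = 0.0000 ≤ continuation, so V_uu = 0.0000
Node ud (S = 40.16): continuation = 1/1.01·[0.3200·0.0000 + 0.6800·0.8619] = 0.5803; exercise value = 0.0000 ≤ continuation, so V_ud = 0.5803
Node dd (S = 25.29): continuation = 1/1.01·[0.3200·0.8619 + 0.6800·13.5056] = 9.3660; exercise value = 9.7125 > continuation, so V_dd = 9.7125 (exercise)
Node u (S = 47.25): continuation = 1/1.01·[0.3200·0.0000 + 0.6800·0.5803] = 0.3907; exercise value = 0.0000 ≤ continuation, so V_u = 0.3907
Node d (S = 29.75): continuation = 1/1.01·[0.3200·0.5803 + 0.6800·9.7125] = 6.7230; exercise value = 5.2500 ≤ continuation, so V_d = 6.7230
Node 0 (S = 35): continuation = 1/1.01·[0.3200·0.3907 + 0.6800·6.7230] = 4.6501; exercise value = 0.0000 ≤ continuation, so V_0 = 4.6501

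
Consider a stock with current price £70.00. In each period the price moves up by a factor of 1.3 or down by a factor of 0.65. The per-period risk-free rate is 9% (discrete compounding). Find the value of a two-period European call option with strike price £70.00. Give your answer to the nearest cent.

£18.63

Risk-neutral probability p = (1 + 0.09 − 0.65)/(1.3 − 0.65) = 0.4400/0.6500 = 0.6769
Terminal stock prices: S_uu = 118.3, S_ud = 59.15, S_dd = 29.58
Terminal payoffs (S − K): max(48.3, 0) = 48.3, max(-10.85, 0) = 0, max(-40.42, 0) = 0
Node u (S = 91): V_u = 1/1.09·[0.6769·48.3000 + 0.3231·0.0000] = 29.9958
Node d (S = 45.5): V_d = 1/1.09·[0.6769·0.0000 + 0.3231·0.0000] = 0.0000
Node 0 (S = 70): V_0 = 1/1.09·[0.6769·29.9958 + 0.3231·0.0000] = 18.6283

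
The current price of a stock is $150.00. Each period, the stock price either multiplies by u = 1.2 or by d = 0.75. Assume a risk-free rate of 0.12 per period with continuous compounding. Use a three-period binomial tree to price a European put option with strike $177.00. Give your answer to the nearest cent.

$7.34

Risk-neutral probability p = (e^0.12 − 0.75)/(1.2 − 0.75) = 0.3775/0.4500 = 0.8389
Terminal stock prices: S_uuu = 259.2, S_uud = 162, S_udd = 101.2, S_ddd = 63.28
Terminal payoffs (K − S): max(-82.2, 0) = 0, max(15, 0) = 15, max(75.75, 0) = 75.75, max(113.7, 0) = 113.7
Node uu (S = 216): V_uu = e^(−0.12)·[0.8389·0.0000 + 0.1611·15.0000] = 2.1435
Node ud (S = 135): V_ud = e^(−0.12)·[0.8389·15.0000 + 0.1611·75.7500] = 21.9849
Node dd (S = 84.38): V_dd = e^(−0.12)·[0.8389·75.7500 + 0.1611·113.7188] = 72.6099
Node u (S = 180): V_u = e^(−0.12)·[0.8389·2.1435 + 0.1611·21.9849] = 4.7364
Node d (S = 112.5): V_d = e^(−0.12)·[0.8389·21.9849 + 0.1611·72.6099] = 26.7331
Node 0 (S = 150): V_0 = e^(−0.12)·[0.8389·4.7364 + 0.1611·26.7331] = 7.3441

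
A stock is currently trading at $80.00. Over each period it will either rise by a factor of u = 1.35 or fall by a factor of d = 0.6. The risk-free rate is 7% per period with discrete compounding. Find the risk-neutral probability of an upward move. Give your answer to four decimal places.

p = 0.6267

Risk-neutral probability p = (1 + 0.07 − 0.6)/(1.35 − 0.6) = 0.4700/0.7500 = 0.6267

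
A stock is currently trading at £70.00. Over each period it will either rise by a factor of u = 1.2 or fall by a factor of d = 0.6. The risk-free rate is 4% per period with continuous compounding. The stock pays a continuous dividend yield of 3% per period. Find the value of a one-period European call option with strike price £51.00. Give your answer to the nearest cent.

£21.67

Per-period risk-free factor R = e^0.04 = 1.0408; dividend-adjusted growth = e^(0.04−0.03) = 1.0101.
Risk-neutral probability p = (1.0101 − 0.6)/(1.2 − 0.6) = 0.4101/0.6000 = 0.6834
Terminal stock prices: S_u = 84, S_d = 42
Terminal payoffs (S − K): max(33, 0) = 33, max(-9, 0) = 0
Node 0 (S = 70): V_0 = e^(−0.04)·[0.6834·33.0000 + 0.3166·0.0000] = 21.6685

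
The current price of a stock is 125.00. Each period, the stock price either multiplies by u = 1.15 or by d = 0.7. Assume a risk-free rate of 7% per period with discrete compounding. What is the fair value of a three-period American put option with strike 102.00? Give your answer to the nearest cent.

3.08

Risk-neutral probability p = (1 + 0.07 − 0.7)/(1.15 − 0.7) = 0.3700/0.4500 = 0.8222
Terminal stock prices: S_uuu = 190.1, S_uud = 115.7, S_udd = 70.44, S_ddd = 42.87
Terminal payoffs (K − S): max(-88.11, 0) = 0, max(-13.72, 0) = 0, max(31.56, 0) = 31.56, max(59.13, 0) = 59.13
Node uu (S = 165.3): continuation = 1/1.07·[0.8222·0.0000 + 0.1778·0.0000] = 0.0000; exercise value = 0.0000 ≤ continuation, so V_uu = 0.0000
Node ud (S = 100.6): continuation = 1/1.07·[0.8222·0.0000 + 0.1778·31.5625] = 5.2440; exercise value = 1.3750 ≤ continuation, so V_ud = 5.2440
Node dd (S = 61.25): continuation = 1/1.07·[0.8222·31.5625 + 0.1778·59.1250] = 34.0771; exercise value = 40.7500 > continuation, so V_dd = 40.7500 (exercise)
Node u (S = 143.8): continuation = 1/1.07·[0.8222·0.0000 + 0.1778·5.2440] = 0.8713; exercise value = 0.0000 ≤ continuation, so V_u = 0.8713
Node d (S = 87.5): continuation = 1/1.07·[0.8222·5.2440 + 0.1778·40.7500] = 10.8002; exercise value = 14.5000 > continuation, so V_d = 14.5000 (exercise)
Node 0 (S = 125): continuation = 1/1.07·[0.8222·0.8713 + 0.1778·14.5000] = 3.0787; exercise value = 0.0000 ≤ continuation, so V_0 = 3.0787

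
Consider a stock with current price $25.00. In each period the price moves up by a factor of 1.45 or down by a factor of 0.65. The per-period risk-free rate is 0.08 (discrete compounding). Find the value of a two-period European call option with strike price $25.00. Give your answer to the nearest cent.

$6.83

Risk-neutral probability p = (1 + 0.08 − 0.65)/(1.45 − 0.65) = 0.4300/0.8000 = 0.5375
Terminal stock prices: S_uu = 52.56, S_ud = 23.56, S_dd = 10.56
Terminal payoffs (S − K): max(27.56, 0) = 27.56, max(-1.438, 0) = 0, max(-14.44, 0) = 0
Node u (S = 36.25): V_u = 1/1.08·[0.5375·27.5625 + 0.4625·0.0000] = 13.7174
Node d (S = 16.25): V_d = 1/1.08·[0.5375·0.0000 + 0.4625·0.0000] = 0.0000
Node 0 (S = 25): V_0 = 1/1.08·[0.5375·13.7174 + 0.4625·0.0000] = 6.8270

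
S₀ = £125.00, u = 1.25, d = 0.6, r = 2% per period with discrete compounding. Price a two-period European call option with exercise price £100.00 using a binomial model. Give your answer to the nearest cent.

£38.25

Risk-neutral probability p = (1 + 0.02 − 0.6)/(1.25 − 0.6) = 0.4200/0.6500 = 0.6462
Terminal stock prices: S_uu = 195.3, S_ud = 93.75, S_dd = 45
Terminal payoffs (S − K): max(95.31, 0) = 95.31, max(-6.25, 0) = 0, max(-55, 0) = 0
Node u (S = 156.2): V_u = 1/1.02·[0.6462·95.3125 + 0.3538·0.0000] = 60.3790
Node d (S = 75): V_d = 1/1.02·[0.6462·0.0000 + 0.3538·0.0000] = 0.0000
Node 0 (S = 125): V_0 = 1/1.02·[0.6462·60.3790 + 0.3538·0.0000] = 38.2491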